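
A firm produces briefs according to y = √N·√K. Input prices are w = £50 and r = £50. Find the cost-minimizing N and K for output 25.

N* = 25, K* = 25

Cost minimization requires the marginal rate of technical substitution to equal the input-price ratio: MP_N/MP_K = w/r.
Here MP_N/MP_K = (1/2)·(K/N)/(1/2) = (K/N). Setting this equal to 50/50 = 1 gives K = N.
Substituting into y = 25: N^(1/2)·(N)^(1/2) = 25.
Solving, N = 25 and K = 25.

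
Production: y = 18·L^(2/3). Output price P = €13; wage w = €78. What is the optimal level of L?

L* = 8

MP_L = (2/3)·18·L^(-1/3) = 12·L^(-1/3).
Profit maximization for a price taker requires P·MP_L = w: 13·12·L^(-1/3) = 78.
So L^(-1/3) = 0.5, which gives L = 8.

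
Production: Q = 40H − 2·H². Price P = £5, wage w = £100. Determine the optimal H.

The marginal product of H is MP_H = 40 − 4H.
A price-taking firm hires until the value of the marginal product equals the wage: P·MP_H = w, so 5·(40 − 4H) = 100.
Then 40 − 4H = 20, giving H = 5.

H* = 5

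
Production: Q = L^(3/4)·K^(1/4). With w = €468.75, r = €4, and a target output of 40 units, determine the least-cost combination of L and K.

Cost minimization requires the marginal rate of technical substitution to equal the input-price ratio: MP_L/MP_K = w/r.
Here MP_L/MP_K = (3/4)·(K/L)/(1/4) = 3·(K/L). Setting this equal to 468.75/4 = 117.1875 gives K = 39.0625L.
Substituting into Q = 40: L^(3/4)·(39.0625L)^(1/4) = 40.
Solving, L = 16 and K = 625.

L* = 16, K* = 625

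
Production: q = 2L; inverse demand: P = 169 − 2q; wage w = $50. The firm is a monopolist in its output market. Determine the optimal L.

L* = 18

Marginal revenue from the inverse demand is MR = 169 − 4q.
The marginal product is MP_L = 2.
A monopolist hires until marginal revenue product equals the wage: MR·MP_L = w.
(169 − 8L)·2 = 50, so L = 18.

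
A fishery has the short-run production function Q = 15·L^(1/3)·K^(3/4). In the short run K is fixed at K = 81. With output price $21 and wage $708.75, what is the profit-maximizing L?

With K = 81, MP_L = (1/3)·15·L^(-2/3)·81^(3/4) = 135·L^(-2/3).
Profit maximization for a price taker requires P·MP_L = w: 21·135·L^(-2/3) = 708.75.
So L^(-2/3) = 0.25, which gives L = 8.

L* = 8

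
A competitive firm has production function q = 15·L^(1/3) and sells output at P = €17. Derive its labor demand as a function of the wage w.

MP_L = (1/3)·15·L^(-2/3) = 5·L^(-2/3).
Setting P·MP_L = w: 85·L^(-2/3) = w.
Solving for L: L^(-2/3) = w/85, so L = (85/w)^(3/2).

L(w) = (85/w)^(3/2)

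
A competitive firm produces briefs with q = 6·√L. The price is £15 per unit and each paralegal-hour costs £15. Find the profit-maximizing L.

MP_L = (1/2)·6·L^(-1/2) = 3·L^(-1/2).
Profit maximization for a price taker requires P·MP_L = w: 15·3·L^(-1/2) = 15.
So L^(-1/2) = 1/3, which gives L = 9.

L* = 9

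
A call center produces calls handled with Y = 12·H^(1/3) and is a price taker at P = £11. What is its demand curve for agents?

H(w) = (44/w)^(3/2)

MP_H = (1/3)·12·H^(-2/3) = 4·H^(-2/3).
Setting P·MP_H = w: 44·H^(-2/3) = w.
Solving for H: H^(-2/3) = w/44, so H = (44/w)^(3/2).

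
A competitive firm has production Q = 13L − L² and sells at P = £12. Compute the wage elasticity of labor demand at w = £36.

From P·MP_L = w with MP_L = 13 − 2L, labor demand is L(w) = (13 − w/12)/2.
dL/dw = −1/(24) = -1/24.
At w = 36, L = 5, so ε = (dL/dw)·(w/L) = (-1/24)·(36/5) = -0.3.

ε = -0.3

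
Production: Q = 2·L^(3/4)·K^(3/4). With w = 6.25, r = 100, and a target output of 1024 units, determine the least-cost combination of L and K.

Cost minimization requires the marginal rate of technical substitution to equal the input-price ratio: MP_L/MP_K = w/r.
Here MP_L/MP_K = (3/4)·(K/L)/(3/4) = (K/L). Setting this equal to 6.25/100 = 0.0625 gives K = 0.0625L.
Substituting into Q = 1024: 2·L^(3/4)·(0.0625L)^(3/4) = 1024.
Solving, L = 256 and K = 16.

L* = 256, K* = 16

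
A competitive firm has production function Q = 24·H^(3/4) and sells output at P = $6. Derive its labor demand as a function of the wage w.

MP_H = (3/4)·24·H^(-1/4) = 18·H^(-1/4).
Setting P·MP_H = w: 108·H^(-1/4) = w.
Solving for H: H^(-1/4) = w/108, so H = (108/w)^(4).

H(w) = (108/w)^(4)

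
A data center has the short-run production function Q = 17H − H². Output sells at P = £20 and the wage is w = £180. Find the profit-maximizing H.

H* = 4

The marginal product of H is MP_H = 17 − 2H.
A price-taking firm hires until the value of the marginal product equals the wage: P·MP_H = w, so 20·(17 − 2H) = 180.
Then 17 − 2H = 9, giving H = 4.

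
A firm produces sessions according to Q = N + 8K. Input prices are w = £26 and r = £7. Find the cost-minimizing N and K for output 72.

The inputs are perfect substitutes, so the firm uses whichever has the lower cost per unit of output.
Cost per unit of output via N is 26; via K it is 0.875. K is cheaper.
Producing Q = 72 with K alone: N = 0, K = 9.

N* = 0, K* = 9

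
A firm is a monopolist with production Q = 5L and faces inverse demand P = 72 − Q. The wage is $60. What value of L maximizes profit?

Marginal revenue from the inverse demand is MR = 72 − 2Q.
The marginal product is MP_L = 5.
A monopolist hires until marginal revenue product equals the wage: MR·MP_L = w.
(72 − 10L)·5 = 60, so L = 6.

L* = 6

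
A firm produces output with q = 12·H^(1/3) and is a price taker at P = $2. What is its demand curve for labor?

MP_H = (1/3)·12·H^(-2/3) = 4·H^(-2/3).
Setting P·MP_H = w: 8·H^(-2/3) = w.
Solving for H: H^(-2/3) = w/8, so H = (8/w)^(3/2).

H(w) = (8/w)^(3/2)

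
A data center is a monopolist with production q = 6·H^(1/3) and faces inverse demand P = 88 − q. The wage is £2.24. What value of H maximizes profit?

H* = 125

Marginal revenue from the inverse demand is MR = 88 − 2q.
The marginal product is MP_H = 2·H^(-2/3).
A monopolist hires until marginal revenue product equals the wage: MR·MP_H = w.
At H, q = 6·H^(1/3). Substituting and solving: (88 − 12·H^(1/3))·2·H^(-2/3) = 2.24 gives H = 125.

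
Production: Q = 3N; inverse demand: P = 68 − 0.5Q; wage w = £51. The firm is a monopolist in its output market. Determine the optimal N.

N* = 17

Marginal revenue from the inverse demand is MR = 68 − Q.
The marginal product is MP_N = 3.
A monopolist hires until marginal revenue product equals the wage: MR·MP_N = w.
(68 − 3N)·3 = 51, so N = 17.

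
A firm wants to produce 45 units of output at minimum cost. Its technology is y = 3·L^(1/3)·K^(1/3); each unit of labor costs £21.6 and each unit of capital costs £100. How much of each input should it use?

Cost minimization requires the marginal rate of technical substitution to equal the input-price ratio: MP_L/MP_K = w/r.
Here MP_L/MP_K = (1/3)·(K/L)/(1/3) = (K/L). Setting this equal to 21.6/100 = 0.216 gives K = 0.216L.
Substituting into y = 45: 3·L^(1/3)·(0.216L)^(1/3) = 45.
Solving, L = 125 and K = 27.

L* = 125, K* = 27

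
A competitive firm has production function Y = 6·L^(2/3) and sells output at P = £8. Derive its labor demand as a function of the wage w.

MP_L = (2/3)·6·L^(-1/3) = 4·L^(-1/3).
Setting P·MP_L = w: 32·L^(-1/3) = w.
Solving for L: L^(-1/3) = w/32, so L = (32/w)^(3).

L(w) = 32768/w³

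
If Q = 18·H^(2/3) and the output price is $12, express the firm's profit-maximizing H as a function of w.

MP_H = (2/3)·18·H^(-1/3) = 12·H^(-1/3).
Setting P·MP_H = w: 144·H^(-1/3) = w.
Solving for H: H^(-1/3) = w/144, so H = (144/w)^(3).

H(w) = 2985984/w³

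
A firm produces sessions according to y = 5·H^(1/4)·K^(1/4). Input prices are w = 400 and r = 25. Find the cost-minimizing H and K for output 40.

Cost minimization requires the marginal rate of technical substitution to equal the input-price ratio: MP_H/MP_K = w/r.
Here MP_H/MP_K = (1/4)·(K/H)/(1/4) = (K/H). Setting this equal to 400/25 = 16 gives K = 16H.
Substituting into y = 40: 5·H^(1/4)·(16H)^(1/4) = 40.
Solving, H = 16 and K = 256.

H* = 16, K* = 256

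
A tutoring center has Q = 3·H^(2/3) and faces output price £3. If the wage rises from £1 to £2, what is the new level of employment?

H* = 27

From P·MP_H = w with MP_H = 2·H^(-1/3), the labor demand is H(w) = (6/w)^(3).
At w = 1: H = 216. At w = 2: H = 27.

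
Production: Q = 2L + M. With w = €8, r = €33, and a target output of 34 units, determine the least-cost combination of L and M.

The inputs are perfect substitutes, so the firm uses whichever has the lower cost per unit of output.
Cost per unit of output via L is 4; via M it is 33. L is cheaper.
Producing Q = 34 with L alone: L = 17, M = 0.

L* = 17, M* = 0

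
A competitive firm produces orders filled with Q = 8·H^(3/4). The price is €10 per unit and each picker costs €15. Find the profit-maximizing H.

H* = 256

MP_H = (3/4)·8·H^(-1/4) = 6·H^(-1/4).
Profit maximization for a price taker requires P·MP_H = w: 10·6·H^(-1/4) = 15.
So H^(-1/4) = 0.25, which gives H = 256.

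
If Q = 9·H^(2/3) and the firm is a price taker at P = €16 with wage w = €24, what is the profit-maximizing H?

H* = 64

MP_H = (2/3)·9·H^(-1/3) = 6·H^(-1/3).
Profit maximization for a price taker requires P·MP_H = w: 16·6·H^(-1/3) = 24.
So H^(-1/3) = 0.25, which gives H = 64.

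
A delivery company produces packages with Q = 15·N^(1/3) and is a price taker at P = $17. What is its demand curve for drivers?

N(w) = (85/w)^(3/2)

MP_N = (1/3)·15·N^(-2/3) = 5·N^(-2/3).
Setting P·MP_N = w: 85·N^(-2/3) = w.
Solving for N: N^(-2/3) = w/85, so N = (85/w)^(3/2).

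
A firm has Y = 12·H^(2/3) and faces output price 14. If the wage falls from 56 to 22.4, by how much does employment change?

ΔH = 117

From P·MP_H = w with MP_H = 8·H^(-1/3), the labor demand is H(w) = (112/w)^(3).
At w = 56: H = 8. At w = 22.4: H = 125.
ΔH = 125 − 8 = 117.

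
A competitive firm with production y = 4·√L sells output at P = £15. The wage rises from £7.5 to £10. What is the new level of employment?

From P·MP_L = w with MP_L = 2·L^(-1/2), the labor demand is L(w) = (30/w)^(2).
At w = 7.5: L = 16. At w = 10: L = 9.

L* = 9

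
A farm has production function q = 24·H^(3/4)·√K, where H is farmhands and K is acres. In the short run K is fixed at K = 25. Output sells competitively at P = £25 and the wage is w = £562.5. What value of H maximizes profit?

With K = 25, MP_H = (3/4)·24·H^(-1/4)·25^(1/2) = 90·H^(-1/4).
Profit maximization for a price taker requires P·MP_H = w: 25·90·H^(-1/4) = 562.5.
So H^(-1/4) = 0.25, which gives H = 256.

H* = 256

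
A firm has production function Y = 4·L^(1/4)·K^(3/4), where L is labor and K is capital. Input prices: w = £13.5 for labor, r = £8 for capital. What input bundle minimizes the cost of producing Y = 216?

Cost minimization requires the marginal rate of technical substitution to equal the input-price ratio: MP_L/MP_K = w/r.
Here MP_L/MP_K = (1/4)·(K/L)/(3/4) = (1/3)·(K/L). Setting this equal to 13.5/8 = 1.6875 gives K = 5.0625L.
Substituting into Y = 216: 4·L^(1/4)·(5.0625L)^(3/4) = 216.
Solving, L = 16 and K = 81.

L* = 16, K* = 81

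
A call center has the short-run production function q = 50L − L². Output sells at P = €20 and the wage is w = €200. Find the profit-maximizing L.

L* = 20

The marginal product of L is MP_L = 50 − 2L.
A price-taking firm hires until the value of the marginal product equals the wage: P·MP_L = w, so 20·(50 − 2L) = 200.
Then 50 − 2L = 10, giving L = 20.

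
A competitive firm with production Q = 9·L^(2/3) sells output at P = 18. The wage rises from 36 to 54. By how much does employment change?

ΔL = -19

From P·MP_L = w with MP_L = 6·L^(-1/3), the labor demand is L(w) = (108/w)^(3).
At w = 36: L = 27. At w = 54: L = 8.
ΔL = 8 − 27 = -19.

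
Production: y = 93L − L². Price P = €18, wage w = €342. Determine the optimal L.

L* = 37

The marginal product of L is MP_L = 93 − 2L.
A price-taking firm hires until the value of the marginal product equals the wage: P·MP_L = w, so 18·(93 − 2L) = 342.
Then 93 − 2L = 19, giving L = 37.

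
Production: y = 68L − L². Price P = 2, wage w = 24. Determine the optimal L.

The marginal product of L is MP_L = 68 − 2L.
A price-taking firm hires until the value of the marginal product equals the wage: P·MP_L = w, so 2·(68 − 2L) = 24.
Then 68 − 2L = 12, giving L = 28.

L* = 28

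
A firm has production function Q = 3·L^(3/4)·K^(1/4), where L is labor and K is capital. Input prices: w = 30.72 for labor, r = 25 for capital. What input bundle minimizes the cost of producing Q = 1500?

L* = 625, K* = 256

Cost minimization requires the marginal rate of technical substitution to equal the input-price ratio: MP_L/MP_K = w/r.
Here MP_L/MP_K = (3/4)·(K/L)/(1/4) = 3·(K/L). Setting this equal to 30.72/25 = 1.2288 gives K = 0.4096L.
Substituting into Q = 1500: 3·L^(3/4)·(0.4096L)^(1/4) = 1500.
Solving, L = 625 and K = 256.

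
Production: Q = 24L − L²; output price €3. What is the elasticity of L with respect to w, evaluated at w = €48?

ε = -2

From P·MP_L = w with MP_L = 24 − 2L, labor demand is L(w) = (24 − w/3)/2.
dL/dw = −1/(6) = -1/6.
At w = 48, L = 4, so ε = (dL/dw)·(w/L) = (-1/6)·(48/4) = -2.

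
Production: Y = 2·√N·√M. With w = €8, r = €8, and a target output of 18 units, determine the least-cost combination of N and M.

Cost minimization requires the marginal rate of technical substitution to equal the input-price ratio: MP_N/MP_M = w/r.
Here MP_N/MP_M = (1/2)·(M/N)/(1/2) = (M/N). Setting this equal to 8/8 = 1 gives M = N.
Substituting into Y = 18: 2·N^(1/2)·(N)^(1/2) = 18.
Solving, N = 9 and M = 9.

N* = 9, M* = 9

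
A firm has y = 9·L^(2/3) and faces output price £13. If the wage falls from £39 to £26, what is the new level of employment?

L* = 27

From P·MP_L = w with MP_L = 6·L^(-1/3), the labor demand is L(w) = (78/w)^(3).
At w = 39: L = 8. At w = 26: L = 27.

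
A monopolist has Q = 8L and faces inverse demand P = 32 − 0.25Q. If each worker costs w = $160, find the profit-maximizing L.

Marginal revenue from the inverse demand is MR = 32 − 0.5Q.
The marginal product is MP_L = 8.
A monopolist hires until marginal revenue product equals the wage: MR·MP_L = w.
(32 − 4L)·8 = 160, so L = 3.

L* = 3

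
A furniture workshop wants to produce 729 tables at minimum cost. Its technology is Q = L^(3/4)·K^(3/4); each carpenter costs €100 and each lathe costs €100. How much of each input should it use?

Cost minimization requires the marginal rate of technical substitution to equal the input-price ratio: MP_L/MP_K = w/r.
Here MP_L/MP_K = (3/4)·(K/L)/(3/4) = (K/L). Setting this equal to 100/100 = 1 gives K = L.
Substituting into Q = 729: L^(3/4)·(L)^(3/4) = 729.
Solving, L = 81 and K = 81.

L* = 81, K* = 81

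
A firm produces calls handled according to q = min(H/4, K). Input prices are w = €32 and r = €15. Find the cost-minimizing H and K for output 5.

With a fixed-proportions technology, the cost-minimizing bundle uses no slack in either input: H/4 = K = q.
So H = 4·5 = 20 and K = 5.

H* = 20, K* = 5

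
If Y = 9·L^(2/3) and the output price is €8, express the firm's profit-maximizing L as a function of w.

MP_L = (2/3)·9·L^(-1/3) = 6·L^(-1/3).
Setting P·MP_L = w: 48·L^(-1/3) = w.
Solving for L: L^(-1/3) = w/48, so L = (48/w)^(3).

L(w) = 110592/w³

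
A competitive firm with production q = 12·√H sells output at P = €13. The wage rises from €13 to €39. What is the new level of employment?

H* = 4

From P·MP_H = w with MP_H = 6·H^(-1/2), the labor demand is H(w) = (78/w)^(2).
At w = 13: H = 36. At w = 39: H = 4.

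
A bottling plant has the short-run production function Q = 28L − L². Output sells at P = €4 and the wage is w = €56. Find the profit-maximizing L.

The marginal product of L is MP_L = 28 − 2L.
A price-taking firm hires until the value of the marginal product equals the wage: P·MP_L = w, so 4·(28 − 2L) = 56.
Then 28 − 2L = 14, giving L = 7.

L* = 7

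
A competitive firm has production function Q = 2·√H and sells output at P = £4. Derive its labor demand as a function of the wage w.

H(w) = 16/w²

MP_H = (1/2)·2·H^(-1/2) = H^(-1/2).
Setting P·MP_H = w: 4·H^(-1/2) = w.
Solving for H: H^(-1/2) = w/4, so H = (4/w)^(2).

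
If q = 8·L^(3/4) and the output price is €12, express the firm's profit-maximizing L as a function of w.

L(w) = (72/w)^(4)

MP_L = (3/4)·8·L^(-1/4) = 6·L^(-1/4).
Setting P·MP_L = w: 72·L^(-1/4) = w.
Solving for L: L^(-1/4) = w/72, so L = (72/w)^(4).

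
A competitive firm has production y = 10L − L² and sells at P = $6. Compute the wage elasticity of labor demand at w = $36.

From P·MP_L = w with MP_L = 10 − 2L, labor demand is L(w) = (10 − w/6)/2.
dL/dw = −1/(12) = -1/12.
At w = 36, L = 2, so ε = (dL/dw)·(w/L) = (-1/12)·(36/2) = -1.5.

ε = -1.5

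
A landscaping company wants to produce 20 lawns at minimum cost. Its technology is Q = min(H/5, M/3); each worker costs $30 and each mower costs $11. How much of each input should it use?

H* = 100, M* = 60

With a fixed-proportions technology, the cost-minimizing bundle uses no slack in either input: H/5 = M/3 = Q.
So H = 5·20 = 100 and M = 3·20 = 60.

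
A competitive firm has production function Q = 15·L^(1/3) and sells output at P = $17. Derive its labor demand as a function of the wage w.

L(w) = (85/w)^(3/2)

MP_L = (1/3)·15·L^(-2/3) = 5·L^(-2/3).
Setting P·MP_L = w: 85·L^(-2/3) = w.
Solving for L: L^(-2/3) = w/85, so L = (85/w)^(3/2).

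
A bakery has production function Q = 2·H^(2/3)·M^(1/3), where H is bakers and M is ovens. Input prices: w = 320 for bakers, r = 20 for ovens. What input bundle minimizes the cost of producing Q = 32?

Cost minimization requires the marginal rate of technical substitution to equal the input-price ratio: MP_H/MP_M = w/r.
Here MP_H/MP_M = (2/3)·(M/H)/(1/3) = 2·(M/H). Setting this equal to 320/20 = 16 gives M = 8H.
Substituting into Q = 32: 2·H^(2/3)·(8H)^(1/3) = 32.
Solving, H = 8 and M = 64.

H* = 8, M* = 64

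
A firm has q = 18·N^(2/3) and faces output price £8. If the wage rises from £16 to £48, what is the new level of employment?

From P·MP_N = w with MP_N = 12·N^(-1/3), the labor demand is N(w) = (96/w)^(3).
At w = 16: N = 216. At w = 48: N = 8.

N* = 8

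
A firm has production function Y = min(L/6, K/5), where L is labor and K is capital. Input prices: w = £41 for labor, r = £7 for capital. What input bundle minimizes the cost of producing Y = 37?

L* = 222, K* = 185

With a fixed-proportions technology, the cost-minimizing bundle uses no slack in either input: L/6 = K/5 = Y.
So L = 6·37 = 222 and K = 5·37 = 185.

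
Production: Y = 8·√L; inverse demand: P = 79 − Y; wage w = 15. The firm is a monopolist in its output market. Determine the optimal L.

L* = 16

Marginal revenue from the inverse demand is MR = 79 − 2Y.
The marginal product is MP_L = 4·L^(-1/2).
A monopolist hires until marginal revenue product equals the wage: MR·MP_L = w.
At L, Y = 8·√L. Substituting and solving: (79 − 16·√L)·4·L^(-1/2) = 15 gives L = 16.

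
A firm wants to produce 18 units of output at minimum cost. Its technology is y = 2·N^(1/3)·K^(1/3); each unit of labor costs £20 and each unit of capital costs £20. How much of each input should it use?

Cost minimization requires the marginal rate of technical substitution to equal the input-price ratio: MP_N/MP_K = w/r.
Here MP_N/MP_K = (1/3)·(K/N)/(1/3) = (K/N). Setting this equal to 20/20 = 1 gives K = N.
Substituting into y = 18: 2·N^(1/3)·(N)^(1/3) = 18.
Solving, N = 27 and K = 27.

N* = 27, K* = 27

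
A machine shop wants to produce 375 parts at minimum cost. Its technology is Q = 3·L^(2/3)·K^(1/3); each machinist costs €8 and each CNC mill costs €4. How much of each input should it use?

Cost minimization requires the marginal rate of technical substitution to equal the input-price ratio: MP_L/MP_K = w/r.
Here MP_L/MP_K = (2/3)·(K/L)/(1/3) = 2·(K/L). Setting this equal to 8/4 = 2 gives K = L.
Substituting into Q = 375: 3·L^(2/3)·(L)^(1/3) = 375.
Solving, L = 125 and K = 125.

L* = 125, K* = 125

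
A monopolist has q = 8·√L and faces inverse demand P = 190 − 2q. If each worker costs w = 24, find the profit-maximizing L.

L* = 25

Marginal revenue from the inverse demand is MR = 190 − 4q.
The marginal product is MP_L = 4·L^(-1/2).
A monopolist hires until marginal revenue product equals the wage: MR·MP_L = w.
At L, q = 8·√L. Substituting and solving: (190 − 32·√L)·4·L^(-1/2) = 24 gives L = 25.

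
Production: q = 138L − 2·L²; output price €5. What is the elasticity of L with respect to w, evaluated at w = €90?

From P·MP_L = w with MP_L = 138 − 4L, labor demand is L(w) = (138 − w/5)/4.
dL/dw = −1/(20) = -0.05.
At w = 90, L = 30, so ε = (dL/dw)·(w/L) = (-0.05)·(90/30) = -0.15.

ε = -0.15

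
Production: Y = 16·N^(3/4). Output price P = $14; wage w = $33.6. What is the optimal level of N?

N* = 625

MP_N = (3/4)·16·N^(-1/4) = 12·N^(-1/4).
Profit maximization for a price taker requires P·MP_N = w: 14·12·N^(-1/4) = 33.6.
So N^(-1/4) = 0.2, which gives N = 625.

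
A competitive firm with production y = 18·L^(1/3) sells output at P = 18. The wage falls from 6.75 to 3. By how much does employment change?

ΔL = 152

From P·MP_L = w with MP_L = 6·L^(-2/3), the labor demand is L(w) = (108/w)^(3/2).
At w = 6.75: L = 64. At w = 3: L = 216.
ΔL = 216 − 64 = 152.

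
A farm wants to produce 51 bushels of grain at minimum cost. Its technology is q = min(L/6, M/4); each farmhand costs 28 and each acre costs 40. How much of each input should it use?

With a fixed-proportions technology, the cost-minimizing bundle uses no slack in either input: L/6 = M/4 = q.
So L = 6·51 = 306 and M = 4·51 = 204.

L* = 306, M* = 204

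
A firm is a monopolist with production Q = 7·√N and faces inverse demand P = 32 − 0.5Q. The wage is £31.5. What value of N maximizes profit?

N* = 4

Marginal revenue from the inverse demand is MR = 32 − Q.
The marginal product is MP_N = 3.5·N^(-1/2).
A monopolist hires until marginal revenue product equals the wage: MR·MP_N = w.
At N, Q = 7·√N. Substituting and solving: (32 − 7·√N)·3.5·N^(-1/2) = 31.5 gives N = 4.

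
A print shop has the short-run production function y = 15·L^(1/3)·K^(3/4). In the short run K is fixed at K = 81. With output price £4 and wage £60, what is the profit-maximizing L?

With K = 81, MP_L = (1/3)·15·L^(-2/3)·81^(3/4) = 135·L^(-2/3).
Profit maximization for a price taker requires P·MP_L = w: 4·135·L^(-2/3) = 60.
So L^(-2/3) = 1/9, which gives L = 27.

L* = 27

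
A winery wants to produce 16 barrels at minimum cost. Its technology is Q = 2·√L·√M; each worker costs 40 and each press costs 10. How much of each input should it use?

Cost minimization requires the marginal rate of technical substitution to equal the input-price ratio: MP_L/MP_M = w/r.
Here MP_L/MP_M = (1/2)·(M/L)/(1/2) = (M/L). Setting this equal to 40/10 = 4 gives M = 4L.
Substituting into Q = 16: 2·L^(1/2)·(4L)^(1/2) = 16.
Solving, L = 4 and M = 16.

L* = 4, M* = 16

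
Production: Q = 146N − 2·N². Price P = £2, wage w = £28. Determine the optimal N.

The marginal product of N is MP_N = 146 − 4N.
A price-taking firm hires until the value of the marginal product equals the wage: P·MP_N = w, so 2·(146 − 4N) = 28.
Then 146 − 4N = 14, giving N = 33.

N* = 33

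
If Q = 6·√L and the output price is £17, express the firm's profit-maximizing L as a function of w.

L(w) = 2601/w²

MP_L = (1/2)·6·L^(-1/2) = 3·L^(-1/2).
Setting P·MP_L = w: 51·L^(-1/2) = w.
Solving for L: L^(-1/2) = w/51, so L = (51/w)^(2).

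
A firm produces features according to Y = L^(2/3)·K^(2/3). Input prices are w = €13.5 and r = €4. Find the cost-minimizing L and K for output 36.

L* = 8, K* = 27

Cost minimization requires the marginal rate of technical substitution to equal the input-price ratio: MP_L/MP_K = w/r.
Here MP_L/MP_K = (2/3)·(K/L)/(2/3) = (K/L). Setting this equal to 13.5/4 = 3.375 gives K = 3.375L.
Substituting into Y = 36: L^(2/3)·(3.375L)^(2/3) = 36.
Solving, L = 8 and K = 27.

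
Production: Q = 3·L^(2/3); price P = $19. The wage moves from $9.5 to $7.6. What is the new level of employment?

L* = 125

From P·MP_L = w with MP_L = 2·L^(-1/3), the labor demand is L(w) = (38/w)^(3).
At w = 9.5: L = 64. At w = 7.6: L = 125.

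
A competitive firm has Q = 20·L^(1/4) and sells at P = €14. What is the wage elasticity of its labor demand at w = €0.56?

ε = -4/3

MP_L = (1/4)·20·L^(-3/4), so P·MP_L = w gives 70·L^(-3/4) = w.
Solving, L(w) = (70/w)^(4/3). This is a constant-elasticity form: L ∝ w^(−4/3), so ε = −4/3.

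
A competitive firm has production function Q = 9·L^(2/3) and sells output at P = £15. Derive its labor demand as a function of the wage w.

MP_L = (2/3)·9·L^(-1/3) = 6·L^(-1/3).
Setting P·MP_L = w: 90·L^(-1/3) = w.
Solving for L: L^(-1/3) = w/90, so L = (90/w)^(3).

L(w) = 729000/w³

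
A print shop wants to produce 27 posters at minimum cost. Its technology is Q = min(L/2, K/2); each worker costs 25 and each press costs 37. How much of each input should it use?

With a fixed-proportions technology, the cost-minimizing bundle uses no slack in either input: L/2 = K/2 = Q.
So L = 2·27 = 54 and K = 2·27 = 54.

L* = 54, K* = 54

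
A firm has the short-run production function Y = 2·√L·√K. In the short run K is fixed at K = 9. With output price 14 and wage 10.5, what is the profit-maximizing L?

L* = 16

With K = 9, MP_L = (1/2)·2·L^(-1/2)·9^(1/2) = 3·L^(-1/2).
Profit maximization for a price taker requires P·MP_L = w: 14·3·L^(-1/2) = 10.5.
So L^(-1/2) = 0.25, which gives L = 16.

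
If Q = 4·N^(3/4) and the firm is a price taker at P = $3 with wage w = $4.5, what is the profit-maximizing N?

MP_N = (3/4)·4·N^(-1/4) = 3·N^(-1/4).
Profit maximization for a price taker requires P·MP_N = w: 3·3·N^(-1/4) = 4.5.
So N^(-1/4) = 0.5, which gives N = 16.

N* = 16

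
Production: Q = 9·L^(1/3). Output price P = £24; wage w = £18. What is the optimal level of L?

L* = 8

MP_L = (1/3)·9·L^(-2/3) = 3·L^(-2/3).
Profit maximization for a price taker requires P·MP_L = w: 24·3·L^(-2/3) = 18.
So L^(-2/3) = 0.25, which gives L = 8.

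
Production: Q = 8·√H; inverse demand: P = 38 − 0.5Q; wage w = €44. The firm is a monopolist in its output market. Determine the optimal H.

Marginal revenue from the inverse demand is MR = 38 − Q.
The marginal product is MP_H = 4·H^(-1/2).
A monopolist hires until marginal revenue product equals the wage: MR·MP_H = w.
At H, Q = 8·√H. Substituting and solving: (38 − 8·√H)·4·H^(-1/2) = 44 gives H = 4.

H* = 4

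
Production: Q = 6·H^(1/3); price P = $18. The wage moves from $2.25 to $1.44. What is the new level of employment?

H* = 125

From P·MP_H = w with MP_H = 2·H^(-2/3), the labor demand is H(w) = (36/w)^(3/2).
At w = 2.25: H = 64. At w = 1.44: H = 125.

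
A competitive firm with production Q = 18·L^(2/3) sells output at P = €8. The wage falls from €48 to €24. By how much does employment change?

From P·MP_L = w with MP_L = 12·L^(-1/3), the labor demand is L(w) = (96/w)^(3).
At w = 48: L = 8. At w = 24: L = 64.
ΔL = 64 − 8 = 56.

ΔL = 56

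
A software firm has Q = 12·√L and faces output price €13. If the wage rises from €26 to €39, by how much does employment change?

From P·MP_L = w with MP_L = 6·L^(-1/2), the labor demand is L(w) = (78/w)^(2).
At w = 26: L = 9. At w = 39: L = 4.
ΔL = 4 − 9 = -5.

ΔL = -5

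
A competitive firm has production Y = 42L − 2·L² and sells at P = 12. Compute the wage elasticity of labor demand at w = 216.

From P·MP_L = w with MP_L = 42 − 4L, labor demand is L(w) = (42 − w/12)/4.
dL/dw = −1/(48) = -1/48.
At w = 216, L = 6, so ε = (dL/dw)·(w/L) = (-1/48)·(216/6) = -0.75.

ε = -0.75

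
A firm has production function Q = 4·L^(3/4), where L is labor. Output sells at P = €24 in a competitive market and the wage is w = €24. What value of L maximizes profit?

L* = 81

MP_L = (3/4)·4·L^(-1/4) = 3·L^(-1/4).
Profit maximization for a price taker requires P·MP_L = w: 24·3·L^(-1/4) = 24.
So L^(-1/4) = 1/3, which gives L = 81.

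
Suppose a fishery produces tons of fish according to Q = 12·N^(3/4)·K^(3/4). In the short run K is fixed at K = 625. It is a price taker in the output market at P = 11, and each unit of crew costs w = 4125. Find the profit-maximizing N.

With K = 625, MP_N = (3/4)·12·N^(-1/4)·625^(3/4) = 1125·N^(-1/4).
Profit maximization for a price taker requires P·MP_N = w: 11·1125·N^(-1/4) = 4125.
So N^(-1/4) = 1/3, which gives N = 81.

N* = 81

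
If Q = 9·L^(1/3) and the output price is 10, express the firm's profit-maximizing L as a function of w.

MP_L = (1/3)·9·L^(-2/3) = 3·L^(-2/3).
Setting P·MP_L = w: 30·L^(-2/3) = w.
Solving for L: L^(-2/3) = w/30, so L = (30/w)^(3/2).

L(w) = (30/w)^(3/2)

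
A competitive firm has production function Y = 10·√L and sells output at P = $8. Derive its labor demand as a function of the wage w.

MP_L = (1/2)·10·L^(-1/2) = 5·L^(-1/2).
Setting P·MP_L = w: 40·L^(-1/2) = w.
Solving for L: L^(-1/2) = w/40, so L = (40/w)^(2).

L(w) = 1600/w²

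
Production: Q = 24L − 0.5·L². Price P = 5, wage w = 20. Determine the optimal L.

The marginal product of L is MP_L = 24 − L.
A price-taking firm hires until the value of the marginal product equals the wage: P·MP_L = w, so 5·(24 − L) = 20.
Then 24 − L = 4, giving L = 20.

L* = 20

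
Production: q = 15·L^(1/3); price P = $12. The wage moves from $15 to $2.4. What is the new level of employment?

L* = 125

From P·MP_L = w with MP_L = 5·L^(-2/3), the labor demand is L(w) = (60/w)^(3/2).
At w = 15: L = 8. At w = 2.4: L = 125.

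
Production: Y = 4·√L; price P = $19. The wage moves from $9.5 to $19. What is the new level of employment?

L* = 4

From P·MP_L = w with MP_L = 2·L^(-1/2), the labor demand is L(w) = (38/w)^(2).
At w = 9.5: L = 16. At w = 19: L = 4.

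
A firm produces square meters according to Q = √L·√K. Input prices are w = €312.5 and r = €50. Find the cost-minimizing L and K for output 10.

L* = 4, K* = 25

Cost minimization requires the marginal rate of technical substitution to equal the input-price ratio: MP_L/MP_K = w/r.
Here MP_L/MP_K = (1/2)·(K/L)/(1/2) = (K/L). Setting this equal to 312.5/50 = 6.25 gives K = 6.25L.
Substituting into Q = 10: L^(1/2)·(6.25L)^(1/2) = 10.
Solving, L = 4 and K = 25.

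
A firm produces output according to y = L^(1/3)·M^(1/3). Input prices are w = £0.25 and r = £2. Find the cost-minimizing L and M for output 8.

Cost minimization requires the marginal rate of technical substitution to equal the input-price ratio: MP_L/MP_M = w/r.
Here MP_L/MP_M = (1/3)·(M/L)/(1/3) = (M/L). Setting this equal to 0.25/2 = 0.125 gives M = 0.125L.
Substituting into y = 8: L^(1/3)·(0.125L)^(1/3) = 8.
Solving, L = 64 and M = 8.

L* = 64, M* = 8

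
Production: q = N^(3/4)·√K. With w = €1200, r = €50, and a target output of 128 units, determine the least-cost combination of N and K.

Cost minimization requires the marginal rate of technical substitution to equal the input-price ratio: MP_N/MP_K = w/r.
Here MP_N/MP_K = (3/4)·(K/N)/(1/2) = 1.5·(K/N). Setting this equal to 1200/50 = 24 gives K = 16N.
Substituting into q = 128: N^(3/4)·(16N)^(1/2) = 128.
Solving, N = 16 and K = 256.

N* = 16, K* = 256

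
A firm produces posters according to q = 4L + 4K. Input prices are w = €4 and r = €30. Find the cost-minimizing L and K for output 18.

L* = 4.5, K* = 0

The inputs are perfect substitutes, so the firm uses whichever has the lower cost per unit of output.
Cost per unit of output via L is w/4 = 1; via K it is r/4 = 7.5. L is cheaper.
Producing q = 18 with L alone: L = 4.5, K = 0.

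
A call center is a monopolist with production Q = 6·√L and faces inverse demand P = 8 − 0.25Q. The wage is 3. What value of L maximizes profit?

Marginal revenue from the inverse demand is MR = 8 − 0.5Q.
The marginal product is MP_L = 3·L^(-1/2).
A monopolist hires until marginal revenue product equals the wage: MR·MP_L = w.
At L, Q = 6·√L. Substituting and solving: (8 − 3·√L)·3·L^(-1/2) = 3 gives L = 4.

L* = 4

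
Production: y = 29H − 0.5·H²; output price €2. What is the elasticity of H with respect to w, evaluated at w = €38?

ε = -1.9

From P·MP_H = w with MP_H = 29 − H, labor demand is H(w) = 29 − w/2.
dH/dw = −1/(2) = -0.5.
At w = 38, H = 10, so ε = (dH/dw)·(w/H) = (-0.5)·(38/10) = -1.9.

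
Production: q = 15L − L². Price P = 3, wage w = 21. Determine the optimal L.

L* = 4

The marginal product of L is MP_L = 15 − 2L.
A price-taking firm hires until the value of the marginal product equals the wage: P·MP_L = w, so 3·(15 − 2L) = 21.
Then 15 − 2L = 7, giving L = 4.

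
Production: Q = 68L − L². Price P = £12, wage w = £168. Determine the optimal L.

The marginal product of L is MP_L = 68 − 2L.
A price-taking firm hires until the value of the marginal product equals the wage: P·MP_L = w, so 12·(68 − 2L) = 168.
Then 68 − 2L = 14, giving L = 27.

L* = 27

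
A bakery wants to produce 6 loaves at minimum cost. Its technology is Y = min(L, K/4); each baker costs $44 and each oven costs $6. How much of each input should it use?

L* = 6, K* = 24

With a fixed-proportions technology, the cost-minimizing bundle uses no slack in either input: L = K/4 = Y.
So L = 6 and K = 4·6 = 24.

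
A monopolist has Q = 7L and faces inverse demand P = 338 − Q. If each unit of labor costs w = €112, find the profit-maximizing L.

Marginal revenue from the inverse demand is MR = 338 − 2Q.
The marginal product is MP_L = 7.
A monopolist hires until marginal revenue product equals the wage: MR·MP_L = w.
(338 − 14L)·7 = 112, so L = 23.

L* = 23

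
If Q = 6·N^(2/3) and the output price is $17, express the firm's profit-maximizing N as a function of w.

MP_N = (2/3)·6·N^(-1/3) = 4·N^(-1/3).
Setting P·MP_N = w: 68·N^(-1/3) = w.
Solving for N: N^(-1/3) = w/68, so N = (68/w)^(3).

N(w) = 314432/w³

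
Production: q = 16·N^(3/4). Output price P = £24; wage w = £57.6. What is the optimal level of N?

MP_N = (3/4)·16·N^(-1/4) = 12·N^(-1/4).
Profit maximization for a price taker requires P·MP_N = w: 24·12·N^(-1/4) = 57.6.
So N^(-1/4) = 0.2, which gives N = 625.

N* = 625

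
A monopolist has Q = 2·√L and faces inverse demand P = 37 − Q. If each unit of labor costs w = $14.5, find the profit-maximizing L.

L* = 4

Marginal revenue from the inverse demand is MR = 37 − 2Q.
The marginal product is MP_L = L^(-1/2).
A monopolist hires until marginal revenue product equals the wage: MR·MP_L = w.
At L, Q = 2·√L. Substituting and solving: (37 − 4·√L)·L^(-1/2) = 14.5 gives L = 4.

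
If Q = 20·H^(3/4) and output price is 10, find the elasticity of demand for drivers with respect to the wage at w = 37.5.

MP_H = (3/4)·20·H^(-1/4), so P·MP_H = w gives 150·H^(-1/4) = w.
Solving, H(w) = (150/w)^(4). This is a constant-elasticity form: H ∝ w^(−4), so ε = −4.

ε = -4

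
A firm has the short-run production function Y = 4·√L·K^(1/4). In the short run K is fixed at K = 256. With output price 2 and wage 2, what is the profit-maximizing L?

With K = 256, MP_L = (1/2)·4·L^(-1/2)·256^(1/4) = 8·L^(-1/2).
Profit maximization for a price taker requires P·MP_L = w: 2·8·L^(-1/2) = 2.
So L^(-1/2) = 0.125, which gives L = 64.

L* = 64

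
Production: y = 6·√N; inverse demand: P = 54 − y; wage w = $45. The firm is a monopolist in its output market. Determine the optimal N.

N* = 4

Marginal revenue from the inverse demand is MR = 54 − 2y.
The marginal product is MP_N = 3·N^(-1/2).
A monopolist hires until marginal revenue product equals the wage: MR·MP_N = w.
At N, y = 6·√N. Substituting and solving: (54 − 12·√N)·3·N^(-1/2) = 45 gives N = 4.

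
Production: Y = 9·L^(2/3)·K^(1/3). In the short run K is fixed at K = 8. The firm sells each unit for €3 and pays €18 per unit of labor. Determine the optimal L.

L* = 8

With K = 8, MP_L = (2/3)·9·L^(-1/3)·8^(1/3) = 12·L^(-1/3).
Profit maximization for a price taker requires P·MP_L = w: 3·12·L^(-1/3) = 18.
So L^(-1/3) = 0.5, which gives L = 8.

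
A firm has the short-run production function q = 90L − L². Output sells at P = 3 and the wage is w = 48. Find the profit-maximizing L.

The marginal product of L is MP_L = 90 − 2L.
A price-taking firm hires until the value of the marginal product equals the wage: P·MP_L = w, so 3·(90 − 2L) = 48.
Then 90 − 2L = 16, giving L = 37.

L* = 37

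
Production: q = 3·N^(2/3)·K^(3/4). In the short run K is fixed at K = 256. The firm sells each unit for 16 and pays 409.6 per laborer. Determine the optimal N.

With K = 256, MP_N = (2/3)·3·N^(-1/3)·256^(3/4) = 128·N^(-1/3).
Profit maximization for a price taker requires P·MP_N = w: 16·128·N^(-1/3) = 409.6.
So N^(-1/3) = 0.2, which gives N = 125.

N* = 125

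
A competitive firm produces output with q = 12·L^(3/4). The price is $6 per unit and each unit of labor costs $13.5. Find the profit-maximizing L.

L* = 256

MP_L = (3/4)·12·L^(-1/4) = 9·L^(-1/4).
Profit maximization for a price taker requires P·MP_L = w: 6·9·L^(-1/4) = 13.5.
So L^(-1/4) = 0.25, which gives L = 256.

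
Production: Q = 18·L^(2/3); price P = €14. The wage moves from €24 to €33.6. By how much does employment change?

ΔL = -218

From P·MP_L = w with MP_L = 12·L^(-1/3), the labor demand is L(w) = (168/w)^(3).
At w = 24: L = 343. At w = 33.6: L = 125.
ΔL = 125 − 343 = -218.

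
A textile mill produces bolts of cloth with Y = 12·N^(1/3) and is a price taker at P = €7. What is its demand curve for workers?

N(w) = (28/w)^(3/2)

MP_N = (1/3)·12·N^(-2/3) = 4·N^(-2/3).
Setting P·MP_N = w: 28·N^(-2/3) = w.
Solving for N: N^(-2/3) = w/28, so N = (28/w)^(3/2).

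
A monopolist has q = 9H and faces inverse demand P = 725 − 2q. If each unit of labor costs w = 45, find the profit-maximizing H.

H* = 20

Marginal revenue from the inverse demand is MR = 725 − 4q.
The marginal product is MP_H = 9.
A monopolist hires until marginal revenue product equals the wage: MR·MP_H = w.
(725 − 36H)·9 = 45, so H = 20.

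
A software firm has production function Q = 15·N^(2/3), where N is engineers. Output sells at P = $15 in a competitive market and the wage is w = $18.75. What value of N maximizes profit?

N* = 512

MP_N = (2/3)·15·N^(-1/3) = 10·N^(-1/3).
Profit maximization for a price taker requires P·MP_N = w: 15·10·N^(-1/3) = 18.75.
So N^(-1/3) = 0.125, which gives N = 512.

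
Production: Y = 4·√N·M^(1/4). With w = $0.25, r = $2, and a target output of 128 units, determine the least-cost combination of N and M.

N* = 256, M* = 16

Cost minimization requires the marginal rate of technical substitution to equal the input-price ratio: MP_N/MP_M = w/r.
Here MP_N/MP_M = (1/2)·(M/N)/(1/4) = 2·(M/N). Setting this equal to 0.25/2 = 0.125 gives M = 0.0625N.
Substituting into Y = 128: 4·N^(1/2)·(0.0625N)^(1/4) = 128.
Solving, N = 256 and M = 16.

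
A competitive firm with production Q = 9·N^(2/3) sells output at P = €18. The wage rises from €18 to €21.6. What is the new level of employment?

From P·MP_N = w with MP_N = 6·N^(-1/3), the labor demand is N(w) = (108/w)^(3).
At w = 18: N = 216. At w = 21.6: N = 125.

N* = 125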